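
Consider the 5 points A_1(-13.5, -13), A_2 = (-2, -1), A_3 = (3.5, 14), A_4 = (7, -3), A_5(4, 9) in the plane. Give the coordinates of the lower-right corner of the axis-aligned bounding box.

x-range [-13.5, 7], y-range [-13, 14].
The lower-right corner is (7, -13).

(7, -13)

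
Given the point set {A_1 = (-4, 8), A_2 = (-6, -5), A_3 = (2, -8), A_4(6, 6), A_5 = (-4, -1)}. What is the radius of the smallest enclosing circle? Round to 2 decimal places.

The minimum enclosing circle of a finite set is fixed by two of the points (as a diameter) or three (as a circumcircle).
The minimum enclosing circle is determined by three boundary points: A_1, A_3, A_4.
Their circumcentre is (-13/37, 9/37) with r² = 100594/1369.
The farthest remaining point A_2 is at distance² 81317/1369 ≤ 100594/1369.
r = √(100594/1369) ≈ 8.57.

8.57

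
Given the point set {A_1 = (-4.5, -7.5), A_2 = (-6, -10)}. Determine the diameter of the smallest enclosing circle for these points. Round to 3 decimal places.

The smallest circle enclosing two points has them as diameter endpoints.
Centre = midpoint = (-5.25, -8.75); r² = |A_1A_2|²/4 = 8.5/4 = 2.125.
Diameter = 2r = 2√(2.125) ≈ 2.915.

2.915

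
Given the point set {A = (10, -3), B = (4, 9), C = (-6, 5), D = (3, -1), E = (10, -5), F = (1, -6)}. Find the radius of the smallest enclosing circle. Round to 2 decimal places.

9.43

The minimum enclosing circle of a finite set is fixed by two of the points (as a diameter) or three (as a circumcircle).
The farthest pair is C–E with squared distance 356. The circle on this segment as diameter has centre (2, 0) and r² = 356/4 = 89.
Check A: distance² to centre = 73 ≤ 89, so it lies inside.
All remaining points lie in this disk, and no smaller disk contains both endpoints, so this is the minimum enclosing circle.
r = √89 ≈ 9.43.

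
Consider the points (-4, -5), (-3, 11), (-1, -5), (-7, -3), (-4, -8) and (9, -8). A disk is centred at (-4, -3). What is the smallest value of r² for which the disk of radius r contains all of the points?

197

The required radius is the distance from (-4, -3) to the farthest point.
Squared distances: 4, 197, 13, 9, 25, 194.
Maximum is 197, attained at (-3, 11).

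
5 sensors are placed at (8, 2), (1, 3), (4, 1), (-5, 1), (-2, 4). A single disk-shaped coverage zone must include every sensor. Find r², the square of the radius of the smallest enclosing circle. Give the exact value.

42.5

By Welzl's lemma the MEC is supported by two points (diametrically opposite) or three points (on a circumcircle).
The farthest pair is (8, 2)–(-5, 1) with squared distance 170. The circle on this segment as diameter has centre (1.5, 1.5) and r² = 170/4 = 42.5.
Check (1, 3): distance² to centre = 2.5 ≤ 42.5, so it lies inside.
All remaining points lie in this disk, and no smaller disk contains both endpoints, so this is the minimum enclosing circle.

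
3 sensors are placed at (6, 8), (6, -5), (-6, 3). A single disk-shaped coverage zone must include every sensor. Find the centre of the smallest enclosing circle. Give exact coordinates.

(5/3, 1.5)

Call the three points A, B, C in the order given.
Side lengths²: AB² = 169, AC² = 169, BC² = 208.
Since BC² = 208 < 169 + 169 = 338, the triangle is acute, so the smallest enclosing circle is the circumcircle.
Circumcentre = (5/3, 1.5), r² = 2197/36.
Centre = (5/3, 1.5).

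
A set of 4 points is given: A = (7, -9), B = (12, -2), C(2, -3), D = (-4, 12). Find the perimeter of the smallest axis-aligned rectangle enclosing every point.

74

Width = max x − min x = 12 − (-4) = 16.
Height = max y − min y = 12 − (-9) = 21.
Perimeter = 2(16 + 21) = 74.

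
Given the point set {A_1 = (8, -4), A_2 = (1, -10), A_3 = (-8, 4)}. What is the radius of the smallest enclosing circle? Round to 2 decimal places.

9.03

Side lengths²: A_1A_2² = 85, A_1A_3² = 320, A_2A_3² = 277.
Since A_1A_3² = 320 < 277 + 85 = 362, the triangle is acute, so the smallest enclosing circle is the circumcircle.
Circumcentre = (-21/38, -21/19), r² = 117725/1444.
r = √(117725/1444) ≈ 9.03.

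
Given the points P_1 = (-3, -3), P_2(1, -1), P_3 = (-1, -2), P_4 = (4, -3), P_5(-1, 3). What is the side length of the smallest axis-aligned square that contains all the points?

7

The bounding box has width 7 and height 6.
An axis-aligned square enclosing the set must have side ≥ max(width, height).
So the minimum side is max(7, 6) = 7.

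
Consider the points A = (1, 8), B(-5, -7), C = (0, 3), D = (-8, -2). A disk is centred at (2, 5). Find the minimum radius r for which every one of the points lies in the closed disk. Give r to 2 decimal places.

The required radius is the distance from (2, 5) to the farthest point.
Squared distances: 10, 193, 8, 149.
Maximum is 193, attained at B.
r = √193 ≈ 13.89.

13.89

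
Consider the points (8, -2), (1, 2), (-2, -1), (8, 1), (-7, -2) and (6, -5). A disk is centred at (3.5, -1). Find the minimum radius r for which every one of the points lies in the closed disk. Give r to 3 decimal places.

10.548

The required radius is the distance from (3.5, -1) to the farthest point.
Squared distances: 21.25, 15.25, 30.25, 24.25, 111.25, 22.25.
Maximum is 111.25, attained at (-7, -2).
r = √(111.25) ≈ 10.548.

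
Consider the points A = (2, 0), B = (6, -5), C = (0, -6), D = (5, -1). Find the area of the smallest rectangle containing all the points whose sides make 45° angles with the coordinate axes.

In coordinates u = x + y, v = x − y the rectangle is axis-aligned; the map (x,y)→(u,v) scales areas by 2.
u-values: 2, 1, -6, 4; range = 4 − (-6) = 10.
v-values: 2, 11, 6, 6; range = 11 − 2 = 9.
Area = (10 × 9) / 2 = 45.

45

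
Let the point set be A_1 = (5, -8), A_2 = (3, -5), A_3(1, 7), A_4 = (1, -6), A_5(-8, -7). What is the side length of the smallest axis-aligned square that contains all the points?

15

The bounding box has width 13 and height 15.
An axis-aligned square enclosing the set must have side ≥ max(width, height).
So the minimum side is max(13, 15) = 15.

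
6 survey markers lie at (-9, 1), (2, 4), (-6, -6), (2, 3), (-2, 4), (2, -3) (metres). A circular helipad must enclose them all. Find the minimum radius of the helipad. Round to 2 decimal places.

6.47

By Welzl's lemma the MEC is supported by two points (diametrically opposite) or three points (on a circumcircle).
The minimum enclosing circle is determined by three boundary points: (-9, 1), (2, 4), (-6, -6).
Their circumcentre is (-116/43, -19/43) with r² = 77285/1849.
The farthest remaining point (2, 3) is at distance² 62708/1849 ≤ 77285/1849.
r = √(77285/1849) ≈ 6.47.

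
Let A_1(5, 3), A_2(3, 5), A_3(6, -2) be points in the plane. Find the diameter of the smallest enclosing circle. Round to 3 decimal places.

Side lengths²: A_1A_2² = 8, A_1A_3² = 26, A_2A_3² = 58.
Since A_2A_3² = 58 ≥ 26 + 8 = 34, the angle opposite A_2A_3 is not acute, so the smallest enclosing circle has A_2A_3 as diameter.
Centre = midpoint of A_2A_3 = (4.5, 1.5), r² = 58/4 = 14.5.
Diameter = 2r = 2√(14.5) ≈ 7.616.

7.616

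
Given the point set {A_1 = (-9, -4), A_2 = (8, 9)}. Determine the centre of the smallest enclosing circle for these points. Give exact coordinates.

The smallest circle enclosing two points has them as diameter endpoints.
Centre = midpoint = (-0.5, 2.5); r² = |A_1A_2|²/4 = 458/4 = 114.5.
Centre = (-0.5, 2.5).

(-0.5, 2.5)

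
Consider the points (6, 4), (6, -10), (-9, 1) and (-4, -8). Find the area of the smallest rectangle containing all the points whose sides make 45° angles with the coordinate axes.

In coordinates u = x + y, v = x − y the rectangle is axis-aligned; the map (x,y)→(u,v) scales areas by 2.
u-values: 10, -4, -8, -12; range = 10 − (-12) = 22.
v-values: 2, 16, -10, 4; range = 16 − (-10) = 26.
Area = (22 × 26) / 2 = 286.

286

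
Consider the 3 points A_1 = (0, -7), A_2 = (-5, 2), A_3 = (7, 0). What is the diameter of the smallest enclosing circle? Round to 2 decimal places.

Side lengths²: A_1A_2² = 106, A_1A_3² = 98, A_2A_3² = 148.
Since A_2A_3² = 148 < 106 + 98 = 204, the triangle is acute, so the smallest enclosing circle is the circumcircle.
Circumcentre = (5/7, -5/7), r² = 1961/49.
Diameter = 2r = 2√(1961/49) ≈ 12.65.

12.65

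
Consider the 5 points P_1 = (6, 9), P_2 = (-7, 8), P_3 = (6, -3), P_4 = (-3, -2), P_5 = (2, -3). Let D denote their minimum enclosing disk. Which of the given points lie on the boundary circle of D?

The minimum enclosing circle of a finite set is fixed by two of the points (as a diameter) or three (as a circumcircle).
The minimum enclosing circle is determined by three boundary points: P_1, P_2, P_3.
Their circumcentre is (-1/13, 3) with r² = 12325/169.
The farthest remaining point P_5 is at distance² 6813/169 ≤ 12325/169.
The points at distance exactly r from the centre are P_1, P_2, P_3 — 3 points.

P_1, P_2, P_3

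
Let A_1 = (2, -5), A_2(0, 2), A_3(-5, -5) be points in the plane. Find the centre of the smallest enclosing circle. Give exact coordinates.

Side lengths²: A_1A_2² = 53, A_1A_3² = 49, A_2A_3² = 74.
Since A_2A_3² = 74 < 53 + 49 = 102, the triangle is acute, so the smallest enclosing circle is the circumcircle.
Circumcentre = (-1.5, -31/14), r² = 1961/98.
Centre = (-1.5, -31/14).

(-1.5, -31/14)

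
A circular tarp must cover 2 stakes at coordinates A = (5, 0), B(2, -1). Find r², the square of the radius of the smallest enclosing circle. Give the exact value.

The smallest circle enclosing two points has them as diameter endpoints.
Centre = midpoint = (3.5, -0.5); r² = |AB|²/4 = 10/4 = 2.5.

2.5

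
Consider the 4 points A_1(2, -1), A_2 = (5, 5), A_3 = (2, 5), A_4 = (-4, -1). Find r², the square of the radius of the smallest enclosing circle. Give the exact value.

By Welzl's lemma the MEC is supported by two points (diametrically opposite) or three points (on a circumcircle).
The farthest pair is A_2–A_4 with squared distance 117. The circle on this segment as diameter has centre (0.5, 2) and r² = 117/4 = 29.25.
Check A_1: distance² to centre = 11.25 ≤ 29.25, so it lies inside.
All remaining points lie in this disk, and no smaller disk contains both endpoints, so this is the minimum enclosing circle.

29.25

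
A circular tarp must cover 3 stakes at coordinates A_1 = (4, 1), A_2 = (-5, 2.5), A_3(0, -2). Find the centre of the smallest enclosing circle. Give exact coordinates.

Side lengths²: A_1A_2² = 83.25, A_1A_3² = 25, A_2A_3² = 45.25.
Since A_1A_2² = 83.25 ≥ 45.25 + 25 = 70.25, the angle opposite A_1A_2 is not acute, so the smallest enclosing circle has A_1A_2 as diameter.
Centre = midpoint of A_1A_2 = (-0.5, 1.75), r² = 83.25/4 = 20.8125.
Centre = (-0.5, 1.75).

(-0.5, 1.75)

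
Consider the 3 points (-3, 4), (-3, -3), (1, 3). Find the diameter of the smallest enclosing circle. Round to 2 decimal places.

7.43

Call the three points A, B, C in the order given.
Side lengths²: AB² = 49, AC² = 17, BC² = 52.
Since BC² = 52 < 49 + 17 = 66, the triangle is acute, so the smallest enclosing circle is the circumcircle.
Circumcentre = (-1.75, 0.5), r² = 13.8125.
Diameter = 2r = 2√(13.8125) ≈ 7.43.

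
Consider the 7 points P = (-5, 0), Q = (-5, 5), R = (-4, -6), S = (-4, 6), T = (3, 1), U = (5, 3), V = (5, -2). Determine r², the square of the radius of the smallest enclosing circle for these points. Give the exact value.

The minimum enclosing circle of a finite set is fixed by two of the points (as a diameter) or three (as a circumcircle).
The minimum enclosing circle is determined by three boundary points: R, S, U.
Their circumcentre is (-1, 0) with r² = 45.
The farthest remaining point Q is at distance² 41 ≤ 45.

45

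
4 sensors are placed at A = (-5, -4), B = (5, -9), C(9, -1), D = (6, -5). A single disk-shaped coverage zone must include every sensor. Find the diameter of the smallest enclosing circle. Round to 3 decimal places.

14.318

The minimum enclosing circle of a finite set is fixed by two of the points (as a diameter) or three (as a circumcircle).
The farthest pair is A–C with squared distance 205. The circle on this segment as diameter has centre (2, -2.5) and r² = 205/4 = 51.25.
Check B: distance² to centre = 51.25 ≤ 51.25, so it lies inside.
All remaining points lie in this disk, and no smaller disk contains both endpoints, so this is the minimum enclosing circle.
Diameter = 2r = 2√(51.25) ≈ 14.318.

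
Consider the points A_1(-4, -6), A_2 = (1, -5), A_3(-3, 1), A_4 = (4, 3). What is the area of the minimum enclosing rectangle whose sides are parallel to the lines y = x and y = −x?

In coordinates u = x + y, v = x − y the rectangle is axis-aligned; the map (x,y)→(u,v) scales areas by 2.
u-values: -10, -4, -2, 7; range = 7 − (-10) = 17.
v-values: 2, 6, -4, 1; range = 6 − (-4) = 10.
Area = (17 × 10) / 2 = 85.

85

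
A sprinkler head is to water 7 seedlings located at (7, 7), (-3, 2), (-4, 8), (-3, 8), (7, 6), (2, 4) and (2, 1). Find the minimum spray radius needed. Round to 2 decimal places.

5.78

The minimum enclosing circle of a finite set is fixed by two of the points (as a diameter) or three (as a circumcircle).
The minimum enclosing circle is determined by three boundary points: (7, 7), (-3, 2), (-4, 8).
Their circumcentre is (35/26, 151/26) with r² = 11285/338.
The farthest remaining point (7, 6) is at distance² 10817/338 ≤ 11285/338.
r = √(11285/338) ≈ 5.78.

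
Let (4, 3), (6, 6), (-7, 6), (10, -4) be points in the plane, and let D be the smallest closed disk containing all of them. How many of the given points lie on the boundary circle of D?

2

A smallest enclosing disk is always determined by at most three of the input points on its boundary.
The farthest pair is (-7, 6)–(10, -4) with squared distance 389. The circle on this segment as diameter has centre (1.5, 1) and r² = 389/4 = 97.25.
Check (4, 3): distance² to centre = 10.25 ≤ 97.25, so it lies inside.
All remaining points lie in this disk, and no smaller disk contains both endpoints, so this is the minimum enclosing circle.
The points at distance exactly r from the centre are (-7, 6), (10, -4) — 2 points.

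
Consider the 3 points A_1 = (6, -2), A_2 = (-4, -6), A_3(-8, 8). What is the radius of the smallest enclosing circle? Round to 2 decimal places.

8.65

Side lengths²: A_1A_2² = 116, A_1A_3² = 296, A_2A_3² = 212.
Since A_1A_3² = 296 < 212 + 116 = 328, the triangle is acute, so the smallest enclosing circle is the circumcircle.
Circumcentre = (-59/39, 89/39), r² = 113738/1521.
r = √(113738/1521) ≈ 8.65.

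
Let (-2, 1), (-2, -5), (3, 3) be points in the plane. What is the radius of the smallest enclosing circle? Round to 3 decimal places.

Call the three points A, B, C in the order given.
Side lengths²: AB² = 36, AC² = 29, BC² = 89.
Since BC² = 89 ≥ 36 + 29 = 65, the angle opposite BC is not acute, so the smallest enclosing circle has BC as diameter.
Centre = midpoint of BC = (0.5, -1), r² = 89/4 = 22.25.
r = √(22.25) ≈ 4.717.

4.717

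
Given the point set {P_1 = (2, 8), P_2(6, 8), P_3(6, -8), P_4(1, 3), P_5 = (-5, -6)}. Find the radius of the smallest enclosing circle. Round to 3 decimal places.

9.048

By Welzl's lemma the MEC is supported by two points (diametrically opposite) or three points (on a circumcircle).
The minimum enclosing circle is determined by three boundary points: P_2, P_3, P_5.
Their circumcentre is (39/22, 0) with r² = 39625/484.
The farthest remaining point P_1 is at distance² 31001/484 ≤ 39625/484.
r = √(39625/484) ≈ 9.048.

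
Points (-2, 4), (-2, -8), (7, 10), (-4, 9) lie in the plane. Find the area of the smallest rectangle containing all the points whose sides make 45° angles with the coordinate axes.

In coordinates u = x + y, v = x − y the rectangle is axis-aligned; the map (x,y)→(u,v) scales areas by 2.
u-values: 2, -10, 17, 5; range = 17 − (-10) = 27.
v-values: -6, 6, -3, -13; range = 6 − (-13) = 19.
Area = (27 × 19) / 2 = 256.5.

256.5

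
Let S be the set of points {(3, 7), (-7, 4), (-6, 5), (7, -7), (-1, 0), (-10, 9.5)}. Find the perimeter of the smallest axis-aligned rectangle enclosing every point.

67

Width = max x − min x = 7 − (-10) = 17.
Height = max y − min y = 9.5 − (-7) = 16.5.
Perimeter = 2(17 + 16.5) = 67.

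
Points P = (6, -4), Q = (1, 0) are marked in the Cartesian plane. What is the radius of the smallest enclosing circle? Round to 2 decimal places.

The smallest circle enclosing two points has them as diameter endpoints.
Centre = midpoint = (3.5, -2); r² = |PQ|²/4 = 41/4 = 10.25.
r = √(10.25) ≈ 3.20.

3.20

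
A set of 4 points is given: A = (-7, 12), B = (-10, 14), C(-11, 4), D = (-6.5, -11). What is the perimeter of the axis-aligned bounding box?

Width = max x − min x = -6.5 − (-11) = 4.5.
Height = max y − min y = 14 − (-11) = 25.
Perimeter = 2(4.5 + 25) = 59.

59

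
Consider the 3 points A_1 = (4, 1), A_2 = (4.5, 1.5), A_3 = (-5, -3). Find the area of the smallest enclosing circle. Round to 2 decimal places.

Side lengths²: A_1A_2² = 0.5, A_1A_3² = 97, A_2A_3² = 110.5.
Since A_2A_3² = 110.5 ≥ 97 + 0.5 = 97.5, the angle opposite A_2A_3 is not acute, so the smallest enclosing circle has A_2A_3 as diameter.
Centre = midpoint of A_2A_3 = (-0.25, -0.75), r² = 110.5/4 = 27.625.
Area = π·r² = π·27.625 ≈ 86.79.

86.79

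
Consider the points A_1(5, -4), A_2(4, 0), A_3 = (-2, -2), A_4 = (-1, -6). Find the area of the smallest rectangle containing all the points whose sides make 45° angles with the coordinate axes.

In coordinates u = x + y, v = x − y the rectangle is axis-aligned; the map (x,y)→(u,v) scales areas by 2.
u-values: 1, 4, -4, -7; range = 4 − (-7) = 11.
v-values: 9, 4, 0, 5; range = 9 − 0 = 9.
Area = (11 × 9) / 2 = 49.5.

49.5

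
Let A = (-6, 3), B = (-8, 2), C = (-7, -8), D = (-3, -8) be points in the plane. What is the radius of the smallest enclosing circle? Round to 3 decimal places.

The minimum enclosing circle of a finite set is fixed by two of the points (as a diameter) or three (as a circumcircle).
The minimum enclosing circle is determined by three boundary points: A, C, D.
Their circumcentre is (-5, -29/11) with r² = 3965/121.
The farthest remaining point B is at distance² 3690/121 ≤ 3965/121.
r = √(3965/121) ≈ 5.724.

5.724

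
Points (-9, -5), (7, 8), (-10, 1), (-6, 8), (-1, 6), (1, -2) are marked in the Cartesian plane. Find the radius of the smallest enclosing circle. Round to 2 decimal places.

10.31

By Welzl's lemma the MEC is supported by two points (diametrically opposite) or three points (on a circumcircle).
The farthest pair is (-9, -5)–(7, 8) with squared distance 425. The circle on this segment as diameter has centre (-1, 1.5) and r² = 425/4 = 106.25.
Check (-10, 1): distance² to centre = 81.25 ≤ 106.25, so it lies inside.
All remaining points lie in this disk, and no smaller disk contains both endpoints, so this is the minimum enclosing circle.
r = √(106.25) ≈ 10.31.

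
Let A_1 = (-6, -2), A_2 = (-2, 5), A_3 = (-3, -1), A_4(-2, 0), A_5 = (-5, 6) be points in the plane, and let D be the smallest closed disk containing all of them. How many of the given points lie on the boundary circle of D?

A smallest enclosing disk is always determined by at most three of the input points on its boundary.
The minimum enclosing circle is determined by three boundary points: A_1, A_2, A_5.
Their circumcentre is (-4.7, 1.9) with r² = 16.9.
The farthest remaining point A_3 is at distance² 11.3 ≤ 16.9.
The points at distance exactly r from the centre are A_1, A_2, A_5 — 3 points.

3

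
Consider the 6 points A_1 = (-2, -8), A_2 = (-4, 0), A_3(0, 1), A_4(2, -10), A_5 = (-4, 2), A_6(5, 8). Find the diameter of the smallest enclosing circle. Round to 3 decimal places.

18.248

By Welzl's lemma the MEC is supported by two points (diametrically opposite) or three points (on a circumcircle).
The farthest pair is A_4–A_6 with squared distance 333. The circle on this segment as diameter has centre (3.5, -1) and r² = 333/4 = 83.25.
Check A_1: distance² to centre = 79.25 ≤ 83.25, so it lies inside.
All remaining points lie in this disk, and no smaller disk contains both endpoints, so this is the minimum enclosing circle.
Diameter = 2r = 2√(83.25) ≈ 18.248.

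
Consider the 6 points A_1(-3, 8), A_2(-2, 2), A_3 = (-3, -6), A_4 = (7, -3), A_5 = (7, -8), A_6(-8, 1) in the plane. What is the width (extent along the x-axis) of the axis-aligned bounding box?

15

max x = 7, min x = -8, so width = 15.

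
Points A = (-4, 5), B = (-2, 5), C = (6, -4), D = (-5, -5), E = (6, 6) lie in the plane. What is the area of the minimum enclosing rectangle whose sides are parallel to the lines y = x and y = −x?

In coordinates u = x + y, v = x − y the rectangle is axis-aligned; the map (x,y)→(u,v) scales areas by 2.
u-values: 1, 3, 2, -10, 12; range = 12 − (-10) = 22.
v-values: -9, -7, 10, 0, 0; range = 10 − (-9) = 19.
Area = (22 × 19) / 2 = 209.

209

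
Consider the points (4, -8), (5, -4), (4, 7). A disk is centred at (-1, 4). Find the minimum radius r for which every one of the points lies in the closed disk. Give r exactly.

The required radius is the distance from (-1, 4) to the farthest point.
Squared distances: 169, 100, 34.
Maximum is 169, attained at (4, -8).
r = √169 = 13.

13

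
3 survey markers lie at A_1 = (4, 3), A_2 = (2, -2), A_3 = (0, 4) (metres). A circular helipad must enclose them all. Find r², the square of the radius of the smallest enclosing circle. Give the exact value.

2465/242

Side lengths²: A_1A_2² = 29, A_1A_3² = 17, A_2A_3² = 40.
Since A_2A_3² = 40 < 29 + 17 = 46, the triangle is acute, so the smallest enclosing circle is the circumcircle.
Circumcentre = (31/22, 25/22), r² = 2465/242.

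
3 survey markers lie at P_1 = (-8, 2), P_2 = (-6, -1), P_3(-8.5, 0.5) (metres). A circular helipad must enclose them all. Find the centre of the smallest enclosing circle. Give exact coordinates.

Side lengths²: P_1P_2² = 13, P_1P_3² = 2.5, P_2P_3² = 8.5.
Since P_1P_2² = 13 ≥ 8.5 + 2.5 = 11, the angle opposite P_1P_2 is not acute, so the smallest enclosing circle has P_1P_2 as diameter.
Centre = midpoint of P_1P_2 = (-7, 0.5), r² = 13/4 = 3.25.
Centre = (-7, 0.5).

(-7, 0.5)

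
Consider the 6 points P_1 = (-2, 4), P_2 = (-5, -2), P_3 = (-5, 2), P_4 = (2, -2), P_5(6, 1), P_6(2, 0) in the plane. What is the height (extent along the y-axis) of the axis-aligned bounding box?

max y = 4, min y = -2, so height = 6.

6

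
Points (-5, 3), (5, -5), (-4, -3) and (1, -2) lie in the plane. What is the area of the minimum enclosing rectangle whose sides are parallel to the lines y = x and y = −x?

In coordinates u = x + y, v = x − y the rectangle is axis-aligned; the map (x,y)→(u,v) scales areas by 2.
u-values: -2, 0, -7, -1; range = 0 − (-7) = 7.
v-values: -8, 10, -1, 3; range = 10 − (-8) = 18.
Area = (7 × 18) / 2 = 63.

63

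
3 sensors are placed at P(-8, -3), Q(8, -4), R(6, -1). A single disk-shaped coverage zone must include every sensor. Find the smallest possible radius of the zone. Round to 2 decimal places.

Side lengths²: PQ² = 257, PR² = 200, QR² = 13.
Since PQ² = 257 ≥ 200 + 13 = 213, the angle opposite PQ is not acute, so the smallest enclosing circle has PQ as diameter.
Centre = midpoint of PQ = (0, -3.5), r² = 257/4 = 64.25.
r = √(64.25) ≈ 8.02.

8.02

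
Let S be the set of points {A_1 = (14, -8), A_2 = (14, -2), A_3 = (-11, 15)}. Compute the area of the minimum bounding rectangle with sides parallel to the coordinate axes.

x ranges over [-11, 14], width 25.
y ranges over [-8, 15], height 23.
Area = 25 × 23 = 575.

575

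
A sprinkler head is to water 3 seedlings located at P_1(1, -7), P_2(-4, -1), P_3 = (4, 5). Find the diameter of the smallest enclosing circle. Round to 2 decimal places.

Side lengths²: P_1P_2² = 61, P_1P_3² = 153, P_2P_3² = 100.
Since P_1P_3² = 153 < 100 + 61 = 161, the triangle is acute, so the smallest enclosing circle is the circumcircle.
Circumcentre = (57/26, -12/13), r² = 25925/676.
Diameter = 2r = 2√(25925/676) ≈ 12.39.

12.39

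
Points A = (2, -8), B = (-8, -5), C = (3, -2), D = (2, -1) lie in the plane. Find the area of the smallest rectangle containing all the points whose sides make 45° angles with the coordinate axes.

In coordinates u = x + y, v = x − y the rectangle is axis-aligned; the map (x,y)→(u,v) scales areas by 2.
u-values: -6, -13, 1, 1; range = 1 − (-13) = 14.
v-values: 10, -3, 5, 3; range = 10 − (-3) = 13.
Area = (14 × 13) / 2 = 91.

91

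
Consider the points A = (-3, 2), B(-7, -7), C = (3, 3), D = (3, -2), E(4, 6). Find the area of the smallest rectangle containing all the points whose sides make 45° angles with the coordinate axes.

120

In coordinates u = x + y, v = x − y the rectangle is axis-aligned; the map (x,y)→(u,v) scales areas by 2.
u-values: -1, -14, 6, 1, 10; range = 10 − (-14) = 24.
v-values: -5, 0, 0, 5, -2; range = 5 − (-5) = 10.
Area = (24 × 10) / 2 = 120.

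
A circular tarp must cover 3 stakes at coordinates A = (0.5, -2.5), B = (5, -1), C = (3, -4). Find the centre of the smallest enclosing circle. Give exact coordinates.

(2.75, -1.75)

Side lengths²: AB² = 22.5, AC² = 8.5, BC² = 13.
Since AB² = 22.5 ≥ 13 + 8.5 = 21.5, the angle opposite AB is not acute, so the smallest enclosing circle has AB as diameter.
Centre = midpoint of AB = (2.75, -1.75), r² = 22.5/4 = 5.625.
Centre = (2.75, -1.75).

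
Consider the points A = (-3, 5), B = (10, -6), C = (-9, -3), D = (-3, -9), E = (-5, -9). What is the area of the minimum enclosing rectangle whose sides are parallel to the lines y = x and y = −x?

In coordinates u = x + y, v = x − y the rectangle is axis-aligned; the map (x,y)→(u,v) scales areas by 2.
u-values: 2, 4, -12, -12, -14; range = 4 − (-14) = 18.
v-values: -8, 16, -6, 6, 4; range = 16 − (-8) = 24.
Area = (18 × 24) / 2 = 216.

216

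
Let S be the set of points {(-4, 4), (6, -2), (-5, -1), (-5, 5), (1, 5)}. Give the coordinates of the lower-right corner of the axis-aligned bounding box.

x-range [-5, 6], y-range [-2, 5].
The lower-right corner is (6, -2).

(6, -2)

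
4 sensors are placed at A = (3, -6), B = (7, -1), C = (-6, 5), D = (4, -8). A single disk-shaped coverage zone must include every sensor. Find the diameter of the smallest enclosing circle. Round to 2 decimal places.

16.40

A smallest enclosing disk is always determined by at most three of the input points on its boundary.
The farthest pair is C–D with squared distance 269. The circle on this segment as diameter has centre (-1, -1.5) and r² = 269/4 = 67.25.
Check A: distance² to centre = 36.25 ≤ 67.25, so it lies inside.
All remaining points lie in this disk, and no smaller disk contains both endpoints, so this is the minimum enclosing circle.
Diameter = 2r = 2√(67.25) ≈ 16.40.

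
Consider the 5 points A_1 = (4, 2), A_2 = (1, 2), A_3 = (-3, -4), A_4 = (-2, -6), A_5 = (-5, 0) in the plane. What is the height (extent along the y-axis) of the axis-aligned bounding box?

max y = 2, min y = -6, so height = 8.

8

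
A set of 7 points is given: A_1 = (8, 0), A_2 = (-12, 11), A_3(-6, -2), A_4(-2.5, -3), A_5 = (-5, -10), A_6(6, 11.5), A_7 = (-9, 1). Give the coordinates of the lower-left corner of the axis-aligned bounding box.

(-12, -10)

x-range [-12, 8], y-range [-10, 11.5].
The lower-left corner is (-12, -10).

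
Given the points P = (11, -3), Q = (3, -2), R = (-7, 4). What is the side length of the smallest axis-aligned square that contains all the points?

The bounding box has width 18 and height 7.
An axis-aligned square enclosing the set must have side ≥ max(width, height).
So the minimum side is max(18, 7) = 18.

18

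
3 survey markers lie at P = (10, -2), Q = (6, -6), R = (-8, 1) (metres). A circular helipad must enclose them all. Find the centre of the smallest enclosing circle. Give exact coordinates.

Side lengths²: PQ² = 32, PR² = 333, QR² = 245.
Since PR² = 333 ≥ 245 + 32 = 277, the angle opposite PR is not acute, so the smallest enclosing circle has PR as diameter.
Centre = midpoint of PR = (1, -0.5), r² = 333/4 = 83.25.
Centre = (1, -0.5).

(1, -0.5)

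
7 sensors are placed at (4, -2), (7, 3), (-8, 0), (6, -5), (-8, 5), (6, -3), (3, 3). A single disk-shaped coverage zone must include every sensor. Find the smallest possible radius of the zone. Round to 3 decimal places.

By Welzl's lemma the MEC is supported by two points (diametrically opposite) or three points (on a circumcircle).
The farthest pair is (6, -5)–(-8, 5) with squared distance 296. The circle on this segment as diameter has centre (-1, 0) and r² = 296/4 = 74.
Check (4, -2): distance² to centre = 29 ≤ 74, so it lies inside.
All remaining points lie in this disk, and no smaller disk contains both endpoints, so this is the minimum enclosing circle.
r = √74 ≈ 8.602.

8.602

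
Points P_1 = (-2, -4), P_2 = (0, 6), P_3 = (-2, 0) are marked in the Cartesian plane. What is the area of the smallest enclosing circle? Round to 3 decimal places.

81.681

Side lengths²: P_1P_2² = 104, P_1P_3² = 16, P_2P_3² = 40.
Since P_1P_2² = 104 ≥ 40 + 16 = 56, the angle opposite P_1P_2 is not acute, so the smallest enclosing circle has P_1P_2 as diameter.
Centre = midpoint of P_1P_2 = (-1, 1), r² = 104/4 = 26.
Area = π·r² = π·26 ≈ 81.681.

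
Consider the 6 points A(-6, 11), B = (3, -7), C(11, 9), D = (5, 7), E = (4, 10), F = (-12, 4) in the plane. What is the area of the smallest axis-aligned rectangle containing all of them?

414

x ranges over [-12, 11], width 23.
y ranges over [-7, 11], height 18.
Area = 23 × 18 = 414.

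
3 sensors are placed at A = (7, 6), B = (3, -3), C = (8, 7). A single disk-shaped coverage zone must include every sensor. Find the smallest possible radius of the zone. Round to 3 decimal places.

5.590

Side lengths²: AB² = 97, AC² = 2, BC² = 125.
Since BC² = 125 ≥ 97 + 2 = 99, the angle opposite BC is not acute, so the smallest enclosing circle has BC as diameter.
Centre = midpoint of BC = (5.5, 2), r² = 125/4 = 31.25.
r = √(31.25) ≈ 5.590.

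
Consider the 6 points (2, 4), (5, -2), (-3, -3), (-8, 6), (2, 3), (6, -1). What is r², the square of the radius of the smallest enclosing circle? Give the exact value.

61.25

The minimum enclosing circle of a finite set is fixed by two of the points (as a diameter) or three (as a circumcircle).
The farthest pair is (-8, 6)–(6, -1) with squared distance 245. The circle on this segment as diameter has centre (-1, 2.5) and r² = 245/4 = 61.25.
Check (2, 4): distance² to centre = 11.25 ≤ 61.25, so it lies inside.
All remaining points lie in this disk, and no smaller disk contains both endpoints, so this is the minimum enclosing circle.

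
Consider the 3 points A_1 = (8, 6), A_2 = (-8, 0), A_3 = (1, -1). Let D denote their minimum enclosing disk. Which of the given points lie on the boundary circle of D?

Side lengths²: A_1A_2² = 292, A_1A_3² = 98, A_2A_3² = 82.
Since A_1A_2² = 292 ≥ 98 + 82 = 180, the angle opposite A_1A_2 is not acute, so the smallest enclosing circle has A_1A_2 as diameter.
Centre = midpoint of A_1A_2 = (0, 3), r² = 292/4 = 73.
The points at distance exactly r from the centre are A_1, A_2 — 2 points.

A_1, A_2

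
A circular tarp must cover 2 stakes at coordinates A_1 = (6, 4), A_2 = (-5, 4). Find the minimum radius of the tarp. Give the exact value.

The smallest circle enclosing two points has them as diameter endpoints.
Centre = midpoint = (0.5, 4); r² = |A_1A_2|²/4 = 121/4 = 30.25.
r = √(30.25) = 5.5.

5.5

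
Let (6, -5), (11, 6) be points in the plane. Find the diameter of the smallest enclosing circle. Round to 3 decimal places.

12.083

The smallest circle enclosing two points has them as diameter endpoints.
Centre = midpoint = (8.5, 0.5); r² = |(6, -5)−(11, 6)|²/4 = 146/4 = 36.5.
Diameter = 2r = 2√(36.5) ≈ 12.083.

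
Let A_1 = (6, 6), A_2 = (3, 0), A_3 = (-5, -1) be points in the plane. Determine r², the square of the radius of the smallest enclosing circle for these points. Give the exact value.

Side lengths²: A_1A_2² = 45, A_1A_3² = 170, A_2A_3² = 65.
Since A_1A_3² = 170 ≥ 65 + 45 = 110, the angle opposite A_1A_3 is not acute, so the smallest enclosing circle has A_1A_3 as diameter.
Centre = midpoint of A_1A_3 = (0.5, 2.5), r² = 170/4 = 42.5.

42.5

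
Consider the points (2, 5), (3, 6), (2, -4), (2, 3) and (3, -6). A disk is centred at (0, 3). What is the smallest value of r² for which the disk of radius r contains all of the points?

The required radius is the distance from (0, 3) to the farthest point.
Squared distances: 8, 18, 53, 4, 90.
Maximum is 90, attained at (3, -6).

90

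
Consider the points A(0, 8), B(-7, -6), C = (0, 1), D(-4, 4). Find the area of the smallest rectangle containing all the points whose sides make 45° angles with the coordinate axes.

In coordinates u = x + y, v = x − y the rectangle is axis-aligned; the map (x,y)→(u,v) scales areas by 2.
u-values: 8, -13, 1, 0; range = 8 − (-13) = 21.
v-values: -8, -1, -1, -8; range = -1 − (-8) = 7.
Area = (21 × 7) / 2 = 73.5.

73.5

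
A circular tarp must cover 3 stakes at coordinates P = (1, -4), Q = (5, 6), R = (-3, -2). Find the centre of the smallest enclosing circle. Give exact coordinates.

(4/3, 5/3)

Side lengths²: PQ² = 116, PR² = 20, QR² = 128.
Since QR² = 128 < 116 + 20 = 136, the triangle is acute, so the smallest enclosing circle is the circumcircle.
Circumcentre = (4/3, 5/3), r² = 290/9.
Centre = (4/3, 5/3).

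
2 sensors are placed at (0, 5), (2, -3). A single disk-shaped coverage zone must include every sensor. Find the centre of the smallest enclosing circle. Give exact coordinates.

(1, 1)

The smallest circle enclosing two points has them as diameter endpoints.
Centre = midpoint = (1, 1); r² = |(0, 5)−(2, -3)|²/4 = 68/4 = 17.
Centre = (1, 1).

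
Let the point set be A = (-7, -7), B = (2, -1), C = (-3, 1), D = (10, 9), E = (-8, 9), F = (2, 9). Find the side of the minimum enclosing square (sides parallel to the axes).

The bounding box has width 18 and height 16.
An axis-aligned square enclosing the set must have side ≥ max(width, height).
So the minimum side is max(18, 16) = 18.

18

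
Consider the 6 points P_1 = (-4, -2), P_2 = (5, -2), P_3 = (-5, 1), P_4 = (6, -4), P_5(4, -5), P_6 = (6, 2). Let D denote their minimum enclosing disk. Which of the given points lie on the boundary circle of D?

P_3, P_4, P_6

By Welzl's lemma the MEC is supported by two points (diametrically opposite) or three points (on a circumcircle).
The minimum enclosing circle is determined by three boundary points: P_3, P_4, P_6.
Their circumcentre is (8/11, -1) with r² = 4453/121.
The farthest remaining point P_5 is at distance² 3232/121 ≤ 4453/121.
The points at distance exactly r from the centre are P_3, P_4, P_6 — 3 points.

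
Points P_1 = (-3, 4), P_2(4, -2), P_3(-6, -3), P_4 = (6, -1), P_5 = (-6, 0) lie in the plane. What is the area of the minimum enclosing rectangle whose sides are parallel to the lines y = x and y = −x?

98

In coordinates u = x + y, v = x − y the rectangle is axis-aligned; the map (x,y)→(u,v) scales areas by 2.
u-values: 1, 2, -9, 5, -6; range = 5 − (-9) = 14.
v-values: -7, 6, -3, 7, -6; range = 7 − (-7) = 14.
Area = (14 × 14) / 2 = 98.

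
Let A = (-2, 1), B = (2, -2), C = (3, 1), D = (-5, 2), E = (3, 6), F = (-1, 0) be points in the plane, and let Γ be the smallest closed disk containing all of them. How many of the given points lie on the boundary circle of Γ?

A smallest enclosing disk is always determined by at most three of the input points on its boundary.
The minimum enclosing circle is determined by three boundary points: B, D, E.
Their circumcentre is (-1/6, 7/3) with r² = 845/36.
The farthest remaining point C is at distance² 425/36 ≤ 845/36.
The points at distance exactly r from the centre are B, D, E — 3 points.

3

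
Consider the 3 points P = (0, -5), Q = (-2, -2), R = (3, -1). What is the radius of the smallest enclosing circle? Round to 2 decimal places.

Side lengths²: PQ² = 13, PR² = 25, QR² = 26.
Since QR² = 26 < 25 + 13 = 38, the triangle is acute, so the smallest enclosing circle is the circumcircle.
Circumcentre = (23/34, -81/34), r² = 4225/578.
r = √(4225/578) ≈ 2.70.

2.70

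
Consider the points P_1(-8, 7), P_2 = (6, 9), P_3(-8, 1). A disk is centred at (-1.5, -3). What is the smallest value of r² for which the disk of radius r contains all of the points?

200.25

The required radius is the distance from (-1.5, -3) to the farthest point.
Squared distances: 142.25, 200.25, 58.25.
Maximum is 200.25, attained at P_2.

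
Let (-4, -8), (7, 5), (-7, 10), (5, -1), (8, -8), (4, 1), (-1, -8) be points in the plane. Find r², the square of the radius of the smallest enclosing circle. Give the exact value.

The farthest pair is (-7, 10)–(8, -8) with squared distance 549. The circle on this segment as diameter has centre (0.5, 1) and r² = 549/4 = 137.25.
Check (-4, -8): distance² to centre = 101.25 ≤ 137.25, so it lies inside.
All remaining points lie in this disk, and no smaller disk contains both endpoints, so this is the minimum enclosing circle.

137.25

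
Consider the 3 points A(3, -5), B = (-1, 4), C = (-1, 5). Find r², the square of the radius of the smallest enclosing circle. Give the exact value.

29

Side lengths²: AB² = 97, AC² = 116, BC² = 1.
Since AC² = 116 ≥ 97 + 1 = 98, the angle opposite AC is not acute, so the smallest enclosing circle has AC as diameter.
Centre = midpoint of AC = (1, 0), r² = 116/4 = 29.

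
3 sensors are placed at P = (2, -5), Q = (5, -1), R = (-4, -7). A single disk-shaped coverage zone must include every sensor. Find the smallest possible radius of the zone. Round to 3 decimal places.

5.408

Side lengths²: PQ² = 25, PR² = 40, QR² = 117.
Since QR² = 117 ≥ 40 + 25 = 65, the angle opposite QR is not acute, so the smallest enclosing circle has QR as diameter.
Centre = midpoint of QR = (0.5, -4), r² = 117/4 = 29.25.
r = √(29.25) ≈ 5.408.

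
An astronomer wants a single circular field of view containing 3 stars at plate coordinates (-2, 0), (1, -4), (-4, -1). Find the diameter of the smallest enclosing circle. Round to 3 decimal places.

Call the three points A, B, C in the order given.
Side lengths²: AB² = 25, AC² = 5, BC² = 34.
Since BC² = 34 ≥ 25 + 5 = 30, the angle opposite BC is not acute, so the smallest enclosing circle has BC as diameter.
Centre = midpoint of BC = (-1.5, -2.5), r² = 34/4 = 8.5.
Diameter = 2r = 2√(8.5) ≈ 5.831.

5.831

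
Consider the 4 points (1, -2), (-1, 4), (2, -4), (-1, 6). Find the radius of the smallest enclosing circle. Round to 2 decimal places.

The farthest pair is (2, -4)–(-1, 6) with squared distance 109. The circle on this segment as diameter has centre (0.5, 1) and r² = 109/4 = 27.25.
Check (1, -2): distance² to centre = 9.25 ≤ 27.25, so it lies inside.
All remaining points lie in this disk, and no smaller disk contains both endpoints, so this is the minimum enclosing circle.
r = √(27.25) ≈ 5.22.

5.22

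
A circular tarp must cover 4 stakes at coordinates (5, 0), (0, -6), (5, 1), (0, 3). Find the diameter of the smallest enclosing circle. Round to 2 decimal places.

9.26

By Welzl's lemma the MEC is supported by two points (diametrically opposite) or three points (on a circumcircle).
The minimum enclosing circle is determined by three boundary points: (0, -6), (5, 1), (0, 3).
Their circumcentre is (1.1, -1.5) with r² = 21.46.
The farthest remaining point (5, 0) is at distance² 17.46 ≤ 21.46.
Diameter = 2r = 2√(21.46) ≈ 9.26.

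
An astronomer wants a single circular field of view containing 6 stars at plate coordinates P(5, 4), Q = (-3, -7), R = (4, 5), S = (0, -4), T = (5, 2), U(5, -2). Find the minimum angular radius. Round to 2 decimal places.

6.95

The minimum enclosing circle of a finite set is fixed by two of the points (as a diameter) or three (as a circumcircle).
The farthest pair is Q–R with squared distance 193. The circle on this segment as diameter has centre (0.5, -1) and r² = 193/4 = 48.25.
Check P: distance² to centre = 45.25 ≤ 48.25, so it lies inside.
All remaining points lie in this disk, and no smaller disk contains both endpoints, so this is the minimum enclosing circle.
r = √(48.25) ≈ 6.95.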